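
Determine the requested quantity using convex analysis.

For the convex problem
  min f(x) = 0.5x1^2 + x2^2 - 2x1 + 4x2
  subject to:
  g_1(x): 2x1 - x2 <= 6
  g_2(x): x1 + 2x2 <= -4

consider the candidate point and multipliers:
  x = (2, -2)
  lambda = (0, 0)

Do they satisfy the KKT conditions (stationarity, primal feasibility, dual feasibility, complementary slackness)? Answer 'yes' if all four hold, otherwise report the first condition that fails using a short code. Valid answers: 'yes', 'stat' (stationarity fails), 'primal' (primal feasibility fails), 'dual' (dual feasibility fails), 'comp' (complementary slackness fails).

Gradient of f: grad f(x) = Q x + c = (0, 0)
Constraint values g_i(x) = a_i^T x - b_i:
  g_1((2, -2)) = 0
  g_2((2, -2)) = 2
Stationarity residual: grad f(x) + sum_i lambda_i a_i = (0, 0)
  -> stationarity OK
Primal feasibility (all g_i <= 0): FAILS
Dual feasibility (all lambda_i >= 0): OK
Complementary slackness (lambda_i * g_i(x) = 0 for all i): OK

Verdict: the first failing condition is primal_feasibility -> primal.

primal


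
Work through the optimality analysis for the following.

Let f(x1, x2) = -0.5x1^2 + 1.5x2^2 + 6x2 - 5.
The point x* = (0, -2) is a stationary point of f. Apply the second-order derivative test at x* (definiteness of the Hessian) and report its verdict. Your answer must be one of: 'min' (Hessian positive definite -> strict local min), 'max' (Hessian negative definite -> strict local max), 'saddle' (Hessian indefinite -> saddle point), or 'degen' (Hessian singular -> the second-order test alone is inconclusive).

Compute the Hessian H = grad^2 f:
  H = [[-1, 0], [0, 3]]
Verify stationarity: grad f(x*) = H x* + g = (0, 0).
Eigenvalues of H: -1, 3.
Eigenvalues have mixed signs, so H is indefinite -> x* is a saddle point.

saddle


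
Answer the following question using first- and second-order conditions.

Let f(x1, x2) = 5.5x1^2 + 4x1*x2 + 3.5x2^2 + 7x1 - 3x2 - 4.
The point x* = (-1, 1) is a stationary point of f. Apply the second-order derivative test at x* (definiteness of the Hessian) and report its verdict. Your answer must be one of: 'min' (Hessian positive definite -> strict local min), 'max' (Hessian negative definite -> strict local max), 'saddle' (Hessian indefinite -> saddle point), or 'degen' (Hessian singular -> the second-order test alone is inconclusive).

Compute the Hessian H = grad^2 f:
  H = [[11, 4], [4, 7]]
Verify stationarity: grad f(x*) = H x* + g = (0, 0).
Eigenvalues of H: 4.5279, 13.4721.
Both eigenvalues > 0, so H is positive definite -> x* is a strict local min.

min


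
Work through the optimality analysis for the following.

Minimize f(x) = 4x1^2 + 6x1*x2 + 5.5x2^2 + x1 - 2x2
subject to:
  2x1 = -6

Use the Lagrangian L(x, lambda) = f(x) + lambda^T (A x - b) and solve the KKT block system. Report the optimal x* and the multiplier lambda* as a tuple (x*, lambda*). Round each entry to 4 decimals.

Form the Lagrangian:
  L(x, lambda) = (1/2) x^T Q x + c^T x + lambda^T (A x - b)
Stationarity (grad_x L = 0): Q x + c + A^T lambda = 0.
Primal feasibility: A x = b.

This gives the KKT block system:
  [ Q   A^T ] [ x     ]   [-c ]
  [ A    0  ] [ lambda ] = [ b ]

Solving the linear system:
  x*      = (-3, 1.8182)
  lambda* = (6.0455)
  f(x*)   = 14.8182

x* = (-3, 1.8182), lambda* = (6.0455)


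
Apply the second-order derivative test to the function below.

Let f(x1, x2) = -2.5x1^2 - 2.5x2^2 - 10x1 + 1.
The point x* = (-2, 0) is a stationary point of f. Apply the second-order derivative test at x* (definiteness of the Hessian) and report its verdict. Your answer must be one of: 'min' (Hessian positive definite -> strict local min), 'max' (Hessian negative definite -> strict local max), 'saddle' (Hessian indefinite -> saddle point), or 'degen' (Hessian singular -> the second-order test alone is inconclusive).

Compute the Hessian H = grad^2 f:
  H = [[-5, 0], [0, -5]]
Verify stationarity: grad f(x*) = H x* + g = (0, 0).
Eigenvalues of H: -5, -5.
Both eigenvalues < 0, so H is negative definite -> x* is a strict local max.

max


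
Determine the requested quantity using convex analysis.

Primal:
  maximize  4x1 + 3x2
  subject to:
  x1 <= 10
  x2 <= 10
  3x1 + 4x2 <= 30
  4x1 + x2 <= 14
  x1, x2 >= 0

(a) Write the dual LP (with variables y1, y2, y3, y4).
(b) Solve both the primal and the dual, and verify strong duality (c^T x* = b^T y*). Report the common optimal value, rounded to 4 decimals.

The standard primal-dual pair for 'max c^T x s.t. A x <= b, x >= 0' is:
  Dual:  min b^T y  s.t.  A^T y >= c,  y >= 0.

So the dual LP is:
  minimize  10y1 + 10y2 + 30y3 + 14y4
  subject to:
    y1 + 3y3 + 4y4 >= 4
    y2 + 4y3 + y4 >= 3
    y1, y2, y3, y4 >= 0

Solving the primal: x* = (2, 6).
  primal value c^T x* = 26.
Solving the dual: y* = (0, 0, 0.6154, 0.5385).
  dual value b^T y* = 26.
Strong duality: c^T x* = b^T y*. Confirmed.

26


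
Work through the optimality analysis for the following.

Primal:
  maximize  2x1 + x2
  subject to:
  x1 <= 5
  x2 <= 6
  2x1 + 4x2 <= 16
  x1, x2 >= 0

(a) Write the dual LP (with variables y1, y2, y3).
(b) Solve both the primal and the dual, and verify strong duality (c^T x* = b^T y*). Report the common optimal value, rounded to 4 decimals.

The standard primal-dual pair for 'max c^T x s.t. A x <= b, x >= 0' is:
  Dual:  min b^T y  s.t.  A^T y >= c,  y >= 0.

So the dual LP is:
  minimize  5y1 + 6y2 + 16y3
  subject to:
    y1 + 2y3 >= 2
    y2 + 4y3 >= 1
    y1, y2, y3 >= 0

Solving the primal: x* = (5, 1.5).
  primal value c^T x* = 11.5.
Solving the dual: y* = (1.5, 0, 0.25).
  dual value b^T y* = 11.5.
Strong duality: c^T x* = b^T y*. Confirmed.

11.5


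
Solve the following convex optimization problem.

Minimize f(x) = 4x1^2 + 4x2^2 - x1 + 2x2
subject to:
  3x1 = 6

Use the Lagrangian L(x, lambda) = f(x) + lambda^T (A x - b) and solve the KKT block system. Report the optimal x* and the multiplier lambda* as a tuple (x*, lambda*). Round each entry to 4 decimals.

Form the Lagrangian:
  L(x, lambda) = (1/2) x^T Q x + c^T x + lambda^T (A x - b)
Stationarity (grad_x L = 0): Q x + c + A^T lambda = 0.
Primal feasibility: A x = b.

This gives the KKT block system:
  [ Q   A^T ] [ x     ]   [-c ]
  [ A    0  ] [ lambda ] = [ b ]

Solving the linear system:
  x*      = (2, -0.25)
  lambda* = (-5)
  f(x*)   = 13.75

x* = (2, -0.25), lambda* = (-5)


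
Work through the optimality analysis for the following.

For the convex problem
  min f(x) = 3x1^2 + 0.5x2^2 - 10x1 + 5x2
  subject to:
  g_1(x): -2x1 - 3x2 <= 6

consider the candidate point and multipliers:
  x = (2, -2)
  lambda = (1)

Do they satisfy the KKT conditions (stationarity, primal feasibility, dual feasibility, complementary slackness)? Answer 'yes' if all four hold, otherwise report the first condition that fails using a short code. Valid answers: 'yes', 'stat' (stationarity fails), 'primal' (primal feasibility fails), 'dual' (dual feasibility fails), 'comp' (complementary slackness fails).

Gradient of f: grad f(x) = Q x + c = (2, 3)
Constraint values g_i(x) = a_i^T x - b_i:
  g_1((2, -2)) = -4
Stationarity residual: grad f(x) + sum_i lambda_i a_i = (0, 0)
  -> stationarity OK
Primal feasibility (all g_i <= 0): OK
Dual feasibility (all lambda_i >= 0): OK
Complementary slackness (lambda_i * g_i(x) = 0 for all i): FAILS

Verdict: the first failing condition is complementary_slackness -> comp.

comp


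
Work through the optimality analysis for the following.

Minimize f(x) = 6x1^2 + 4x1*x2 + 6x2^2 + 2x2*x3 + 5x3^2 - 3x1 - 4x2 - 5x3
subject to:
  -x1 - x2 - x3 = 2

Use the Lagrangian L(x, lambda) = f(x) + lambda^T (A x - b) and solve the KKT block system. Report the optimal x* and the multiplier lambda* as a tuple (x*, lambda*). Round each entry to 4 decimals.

Form the Lagrangian:
  L(x, lambda) = (1/2) x^T Q x + c^T x + lambda^T (A x - b)
Stationarity (grad_x L = 0): Q x + c + A^T lambda = 0.
Primal feasibility: A x = b.

This gives the KKT block system:
  [ Q   A^T ] [ x     ]   [-c ]
  [ A    0  ] [ lambda ] = [ b ]

Solving the linear system:
  x*      = (-0.7619, -0.4365, -0.8016)
  lambda* = (-13.8889)
  f(x*)   = 17.9087

x* = (-0.7619, -0.4365, -0.8016), lambda* = (-13.8889)


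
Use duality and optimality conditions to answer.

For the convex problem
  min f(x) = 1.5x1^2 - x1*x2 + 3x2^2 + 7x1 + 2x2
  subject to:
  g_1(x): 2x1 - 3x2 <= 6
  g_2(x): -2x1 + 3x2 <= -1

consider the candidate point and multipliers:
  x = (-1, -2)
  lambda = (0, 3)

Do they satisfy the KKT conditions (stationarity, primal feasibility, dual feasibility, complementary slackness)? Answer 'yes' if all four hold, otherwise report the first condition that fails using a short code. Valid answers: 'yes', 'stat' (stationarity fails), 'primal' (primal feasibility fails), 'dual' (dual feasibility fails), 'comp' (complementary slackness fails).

Gradient of f: grad f(x) = Q x + c = (6, -9)
Constraint values g_i(x) = a_i^T x - b_i:
  g_1((-1, -2)) = -2
  g_2((-1, -2)) = -3
Stationarity residual: grad f(x) + sum_i lambda_i a_i = (0, 0)
  -> stationarity OK
Primal feasibility (all g_i <= 0): OK
Dual feasibility (all lambda_i >= 0): OK
Complementary slackness (lambda_i * g_i(x) = 0 for all i): FAILS

Verdict: the first failing condition is complementary_slackness -> comp.

comp


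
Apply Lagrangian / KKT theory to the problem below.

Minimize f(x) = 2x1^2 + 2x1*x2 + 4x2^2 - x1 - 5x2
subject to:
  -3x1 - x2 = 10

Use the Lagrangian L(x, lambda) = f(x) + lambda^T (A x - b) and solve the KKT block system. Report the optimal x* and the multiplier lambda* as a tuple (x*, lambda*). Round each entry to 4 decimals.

Form the Lagrangian:
  L(x, lambda) = (1/2) x^T Q x + c^T x + lambda^T (A x - b)
Stationarity (grad_x L = 0): Q x + c + A^T lambda = 0.
Primal feasibility: A x = b.

This gives the KKT block system:
  [ Q   A^T ] [ x     ]   [-c ]
  [ A    0  ] [ lambda ] = [ b ]

Solving the linear system:
  x*      = (-3.6562, 0.9688)
  lambda* = (-4.5625)
  f(x*)   = 22.2188

x* = (-3.6562, 0.9688), lambda* = (-4.5625)


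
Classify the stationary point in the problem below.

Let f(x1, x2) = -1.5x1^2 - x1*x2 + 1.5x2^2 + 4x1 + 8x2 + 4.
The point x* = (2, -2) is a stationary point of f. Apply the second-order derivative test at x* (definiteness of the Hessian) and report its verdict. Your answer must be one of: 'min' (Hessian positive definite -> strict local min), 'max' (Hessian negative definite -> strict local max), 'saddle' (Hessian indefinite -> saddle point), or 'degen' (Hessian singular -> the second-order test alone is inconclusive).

Compute the Hessian H = grad^2 f:
  H = [[-3, -1], [-1, 3]]
Verify stationarity: grad f(x*) = H x* + g = (0, 0).
Eigenvalues of H: -3.1623, 3.1623.
Eigenvalues have mixed signs, so H is indefinite -> x* is a saddle point.

saddle


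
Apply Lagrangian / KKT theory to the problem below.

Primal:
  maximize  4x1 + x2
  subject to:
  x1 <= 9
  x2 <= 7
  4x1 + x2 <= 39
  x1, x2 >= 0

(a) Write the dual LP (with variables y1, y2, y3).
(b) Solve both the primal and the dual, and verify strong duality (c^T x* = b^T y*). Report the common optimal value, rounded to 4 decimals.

The standard primal-dual pair for 'max c^T x s.t. A x <= b, x >= 0' is:
  Dual:  min b^T y  s.t.  A^T y >= c,  y >= 0.

So the dual LP is:
  minimize  9y1 + 7y2 + 39y3
  subject to:
    y1 + 4y3 >= 4
    y2 + y3 >= 1
    y1, y2, y3 >= 0

Solving the primal: x* = (8, 7).
  primal value c^T x* = 39.
Solving the dual: y* = (0, 0, 1).
  dual value b^T y* = 39.
Strong duality: c^T x* = b^T y*. Confirmed.

39


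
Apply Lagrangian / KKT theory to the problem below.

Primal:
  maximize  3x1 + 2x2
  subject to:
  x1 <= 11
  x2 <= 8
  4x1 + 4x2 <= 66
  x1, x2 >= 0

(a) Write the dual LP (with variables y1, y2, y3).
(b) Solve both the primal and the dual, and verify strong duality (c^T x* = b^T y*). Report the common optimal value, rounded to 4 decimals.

The standard primal-dual pair for 'max c^T x s.t. A x <= b, x >= 0' is:
  Dual:  min b^T y  s.t.  A^T y >= c,  y >= 0.

So the dual LP is:
  minimize  11y1 + 8y2 + 66y3
  subject to:
    y1 + 4y3 >= 3
    y2 + 4y3 >= 2
    y1, y2, y3 >= 0

Solving the primal: x* = (11, 5.5).
  primal value c^T x* = 44.
Solving the dual: y* = (1, 0, 0.5).
  dual value b^T y* = 44.
Strong duality: c^T x* = b^T y*. Confirmed.

44


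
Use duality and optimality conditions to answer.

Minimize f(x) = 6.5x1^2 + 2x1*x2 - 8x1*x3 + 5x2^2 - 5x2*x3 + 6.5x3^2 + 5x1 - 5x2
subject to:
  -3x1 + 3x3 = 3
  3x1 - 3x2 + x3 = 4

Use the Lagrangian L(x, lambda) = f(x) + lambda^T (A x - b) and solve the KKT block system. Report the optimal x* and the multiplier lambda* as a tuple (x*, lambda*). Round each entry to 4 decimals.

Form the Lagrangian:
  L(x, lambda) = (1/2) x^T Q x + c^T x + lambda^T (A x - b)
Stationarity (grad_x L = 0): Q x + c + A^T lambda = 0.
Primal feasibility: A x = b.

This gives the KKT block system:
  [ Q   A^T ] [ x     ]   [-c ]
  [ A    0  ] [ lambda ] = [ b ]

Solving the linear system:
  x*      = (0.691, -0.0787, 1.691)
  lambda* = (-4.1873, -4.2865)
  f(x*)   = 16.7781

x* = (0.691, -0.0787, 1.691), lambda* = (-4.1873, -4.2865)


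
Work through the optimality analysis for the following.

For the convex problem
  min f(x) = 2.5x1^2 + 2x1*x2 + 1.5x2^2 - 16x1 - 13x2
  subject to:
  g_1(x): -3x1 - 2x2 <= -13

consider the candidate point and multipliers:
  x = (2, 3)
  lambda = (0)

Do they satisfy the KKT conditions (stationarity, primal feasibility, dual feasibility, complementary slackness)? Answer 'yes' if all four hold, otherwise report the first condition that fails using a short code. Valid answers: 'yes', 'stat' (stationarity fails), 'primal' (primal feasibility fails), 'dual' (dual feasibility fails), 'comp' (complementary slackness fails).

Gradient of f: grad f(x) = Q x + c = (0, 0)
Constraint values g_i(x) = a_i^T x - b_i:
  g_1((2, 3)) = 1
Stationarity residual: grad f(x) + sum_i lambda_i a_i = (0, 0)
  -> stationarity OK
Primal feasibility (all g_i <= 0): FAILS
Dual feasibility (all lambda_i >= 0): OK
Complementary slackness (lambda_i * g_i(x) = 0 for all i): OK

Verdict: the first failing condition is primal_feasibility -> primal.

primal


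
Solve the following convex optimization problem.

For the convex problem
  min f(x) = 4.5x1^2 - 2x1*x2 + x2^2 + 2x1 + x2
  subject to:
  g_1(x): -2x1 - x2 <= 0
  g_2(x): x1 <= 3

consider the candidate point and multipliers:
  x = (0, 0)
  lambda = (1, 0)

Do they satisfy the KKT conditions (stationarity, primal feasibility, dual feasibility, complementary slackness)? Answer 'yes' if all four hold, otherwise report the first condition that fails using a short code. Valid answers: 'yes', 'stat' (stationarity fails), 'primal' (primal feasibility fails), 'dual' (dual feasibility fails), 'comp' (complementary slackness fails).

Gradient of f: grad f(x) = Q x + c = (2, 1)
Constraint values g_i(x) = a_i^T x - b_i:
  g_1((0, 0)) = 0
  g_2((0, 0)) = -3
Stationarity residual: grad f(x) + sum_i lambda_i a_i = (0, 0)
  -> stationarity OK
Primal feasibility (all g_i <= 0): OK
Dual feasibility (all lambda_i >= 0): OK
Complementary slackness (lambda_i * g_i(x) = 0 for all i): OK

Verdict: yes, KKT holds.

yes


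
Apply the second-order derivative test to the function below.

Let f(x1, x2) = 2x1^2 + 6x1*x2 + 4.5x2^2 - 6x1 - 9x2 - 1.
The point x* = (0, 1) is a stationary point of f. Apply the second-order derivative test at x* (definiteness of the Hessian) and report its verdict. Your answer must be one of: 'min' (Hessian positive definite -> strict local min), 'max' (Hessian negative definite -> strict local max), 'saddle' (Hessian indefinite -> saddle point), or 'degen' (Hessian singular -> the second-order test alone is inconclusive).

Compute the Hessian H = grad^2 f:
  H = [[4, 6], [6, 9]]
Verify stationarity: grad f(x*) = H x* + g = (0, 0).
Eigenvalues of H: 0, 13.
H has a zero eigenvalue (singular; positive semidefinite but not definite), so H is neither positive definite, negative definite, nor indefinite. The second-order test alone is inconclusive -> degen.
(Indeed, f is constant along the null direction of H through x*, so x* is not a strict local extremum.)

degen


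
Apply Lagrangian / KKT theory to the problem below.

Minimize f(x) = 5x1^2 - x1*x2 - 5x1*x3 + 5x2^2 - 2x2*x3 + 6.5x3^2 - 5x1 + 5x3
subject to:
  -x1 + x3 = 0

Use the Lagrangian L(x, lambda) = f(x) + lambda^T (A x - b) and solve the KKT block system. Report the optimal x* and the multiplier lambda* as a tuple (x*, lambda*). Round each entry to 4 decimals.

Form the Lagrangian:
  L(x, lambda) = (1/2) x^T Q x + c^T x + lambda^T (A x - b)
Stationarity (grad_x L = 0): Q x + c + A^T lambda = 0.
Primal feasibility: A x = b.

This gives the KKT block system:
  [ Q   A^T ] [ x     ]   [-c ]
  [ A    0  ] [ lambda ] = [ b ]

Solving the linear system:
  x*      = (0, 0, 0)
  lambda* = (-5)
  f(x*)   = 0

x* = (0, 0, 0), lambda* = (-5)


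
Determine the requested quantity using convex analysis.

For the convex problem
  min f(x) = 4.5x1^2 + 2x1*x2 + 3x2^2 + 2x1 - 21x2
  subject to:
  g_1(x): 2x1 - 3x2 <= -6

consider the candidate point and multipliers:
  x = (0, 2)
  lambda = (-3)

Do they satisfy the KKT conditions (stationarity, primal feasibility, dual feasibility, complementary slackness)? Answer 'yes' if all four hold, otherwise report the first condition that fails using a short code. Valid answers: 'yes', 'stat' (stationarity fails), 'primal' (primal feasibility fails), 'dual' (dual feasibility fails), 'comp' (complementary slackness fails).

Gradient of f: grad f(x) = Q x + c = (6, -9)
Constraint values g_i(x) = a_i^T x - b_i:
  g_1((0, 2)) = 0
Stationarity residual: grad f(x) + sum_i lambda_i a_i = (0, 0)
  -> stationarity OK
Primal feasibility (all g_i <= 0): OK
Dual feasibility (all lambda_i >= 0): FAILS
Complementary slackness (lambda_i * g_i(x) = 0 for all i): OK

Verdict: the first failing condition is dual_feasibility -> dual.

dual


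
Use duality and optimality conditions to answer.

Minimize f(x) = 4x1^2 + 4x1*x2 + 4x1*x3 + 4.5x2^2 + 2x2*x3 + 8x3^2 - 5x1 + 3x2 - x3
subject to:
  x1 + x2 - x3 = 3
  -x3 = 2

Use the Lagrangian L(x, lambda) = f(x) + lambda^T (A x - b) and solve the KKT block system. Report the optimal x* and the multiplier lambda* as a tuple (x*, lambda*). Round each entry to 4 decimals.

Form the Lagrangian:
  L(x, lambda) = (1/2) x^T Q x + c^T x + lambda^T (A x - b)
Stationarity (grad_x L = 0): Q x + c + A^T lambda = 0.
Primal feasibility: A x = b.

This gives the KKT block system:
  [ Q   A^T ] [ x     ]   [-c ]
  [ A    0  ] [ lambda ] = [ b ]

Solving the linear system:
  x*      = (1.8889, -0.8889, -2)
  lambda* = (1.4444, -28.6667)
  f(x*)   = 21.4444

x* = (1.8889, -0.8889, -2), lambda* = (1.4444, -28.6667)


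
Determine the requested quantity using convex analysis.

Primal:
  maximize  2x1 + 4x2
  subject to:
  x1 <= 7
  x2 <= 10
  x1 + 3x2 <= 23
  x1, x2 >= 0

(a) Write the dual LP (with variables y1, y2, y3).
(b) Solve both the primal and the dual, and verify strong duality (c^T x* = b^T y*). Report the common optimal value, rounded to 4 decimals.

The standard primal-dual pair for 'max c^T x s.t. A x <= b, x >= 0' is:
  Dual:  min b^T y  s.t.  A^T y >= c,  y >= 0.

So the dual LP is:
  minimize  7y1 + 10y2 + 23y3
  subject to:
    y1 + y3 >= 2
    y2 + 3y3 >= 4
    y1, y2, y3 >= 0

Solving the primal: x* = (7, 5.3333).
  primal value c^T x* = 35.3333.
Solving the dual: y* = (0.6667, 0, 1.3333).
  dual value b^T y* = 35.3333.
Strong duality: c^T x* = b^T y*. Confirmed.

35.3333


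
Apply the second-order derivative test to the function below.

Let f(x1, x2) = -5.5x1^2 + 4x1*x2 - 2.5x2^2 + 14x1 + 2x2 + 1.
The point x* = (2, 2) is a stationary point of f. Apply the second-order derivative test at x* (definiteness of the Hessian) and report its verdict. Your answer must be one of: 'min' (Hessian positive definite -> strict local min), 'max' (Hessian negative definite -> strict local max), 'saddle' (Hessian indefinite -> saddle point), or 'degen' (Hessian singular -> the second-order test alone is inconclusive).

Compute the Hessian H = grad^2 f:
  H = [[-11, 4], [4, -5]]
Verify stationarity: grad f(x*) = H x* + g = (0, 0).
Eigenvalues of H: -13, -3.
Both eigenvalues < 0, so H is negative definite -> x* is a strict local max.

max


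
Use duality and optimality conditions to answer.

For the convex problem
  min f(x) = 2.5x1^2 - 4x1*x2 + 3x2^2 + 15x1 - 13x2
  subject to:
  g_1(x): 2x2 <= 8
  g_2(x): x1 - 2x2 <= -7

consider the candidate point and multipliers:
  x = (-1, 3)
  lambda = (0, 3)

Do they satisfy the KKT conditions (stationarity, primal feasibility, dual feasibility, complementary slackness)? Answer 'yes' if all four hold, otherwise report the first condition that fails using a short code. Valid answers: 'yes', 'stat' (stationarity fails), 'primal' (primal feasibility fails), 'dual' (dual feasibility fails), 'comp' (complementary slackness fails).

Gradient of f: grad f(x) = Q x + c = (-2, 9)
Constraint values g_i(x) = a_i^T x - b_i:
  g_1((-1, 3)) = -2
  g_2((-1, 3)) = 0
Stationarity residual: grad f(x) + sum_i lambda_i a_i = (1, 3)
  -> stationarity FAILS
Primal feasibility (all g_i <= 0): OK
Dual feasibility (all lambda_i >= 0): OK
Complementary slackness (lambda_i * g_i(x) = 0 for all i): OK

Verdict: the first failing condition is stationarity -> stat.

stat


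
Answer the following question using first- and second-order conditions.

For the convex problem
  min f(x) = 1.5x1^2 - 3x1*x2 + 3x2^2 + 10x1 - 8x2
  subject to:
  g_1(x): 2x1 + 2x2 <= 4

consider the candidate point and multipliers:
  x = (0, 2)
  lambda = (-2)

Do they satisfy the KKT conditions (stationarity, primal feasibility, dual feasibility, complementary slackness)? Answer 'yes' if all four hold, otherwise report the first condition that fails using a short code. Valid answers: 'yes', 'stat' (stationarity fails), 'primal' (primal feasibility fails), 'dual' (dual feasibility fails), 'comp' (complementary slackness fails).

Gradient of f: grad f(x) = Q x + c = (4, 4)
Constraint values g_i(x) = a_i^T x - b_i:
  g_1((0, 2)) = 0
Stationarity residual: grad f(x) + sum_i lambda_i a_i = (0, 0)
  -> stationarity OK
Primal feasibility (all g_i <= 0): OK
Dual feasibility (all lambda_i >= 0): FAILS
Complementary slackness (lambda_i * g_i(x) = 0 for all i): OK

Verdict: the first failing condition is dual_feasibility -> dual.

dual


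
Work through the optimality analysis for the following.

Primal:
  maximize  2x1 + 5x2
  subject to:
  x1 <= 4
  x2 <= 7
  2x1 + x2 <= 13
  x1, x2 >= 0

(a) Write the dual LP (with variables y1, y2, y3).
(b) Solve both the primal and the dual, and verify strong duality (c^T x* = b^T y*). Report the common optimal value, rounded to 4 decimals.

The standard primal-dual pair for 'max c^T x s.t. A x <= b, x >= 0' is:
  Dual:  min b^T y  s.t.  A^T y >= c,  y >= 0.

So the dual LP is:
  minimize  4y1 + 7y2 + 13y3
  subject to:
    y1 + 2y3 >= 2
    y2 + y3 >= 5
    y1, y2, y3 >= 0

Solving the primal: x* = (3, 7).
  primal value c^T x* = 41.
Solving the dual: y* = (0, 4, 1).
  dual value b^T y* = 41.
Strong duality: c^T x* = b^T y*. Confirmed.

41


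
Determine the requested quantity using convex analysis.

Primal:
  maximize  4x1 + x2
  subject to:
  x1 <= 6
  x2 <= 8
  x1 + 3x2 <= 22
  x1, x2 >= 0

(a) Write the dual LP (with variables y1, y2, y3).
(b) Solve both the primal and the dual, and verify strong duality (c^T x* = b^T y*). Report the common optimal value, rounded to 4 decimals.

The standard primal-dual pair for 'max c^T x s.t. A x <= b, x >= 0' is:
  Dual:  min b^T y  s.t.  A^T y >= c,  y >= 0.

So the dual LP is:
  minimize  6y1 + 8y2 + 22y3
  subject to:
    y1 + y3 >= 4
    y2 + 3y3 >= 1
    y1, y2, y3 >= 0

Solving the primal: x* = (6, 5.3333).
  primal value c^T x* = 29.3333.
Solving the dual: y* = (3.6667, 0, 0.3333).
  dual value b^T y* = 29.3333.
Strong duality: c^T x* = b^T y*. Confirmed.

29.3333


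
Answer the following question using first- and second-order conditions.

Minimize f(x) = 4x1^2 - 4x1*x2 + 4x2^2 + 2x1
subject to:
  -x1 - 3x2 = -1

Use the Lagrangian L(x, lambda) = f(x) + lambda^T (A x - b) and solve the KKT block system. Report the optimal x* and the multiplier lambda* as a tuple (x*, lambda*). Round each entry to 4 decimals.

Form the Lagrangian:
  L(x, lambda) = (1/2) x^T Q x + c^T x + lambda^T (A x - b)
Stationarity (grad_x L = 0): Q x + c + A^T lambda = 0.
Primal feasibility: A x = b.

This gives the KKT block system:
  [ Q   A^T ] [ x     ]   [-c ]
  [ A    0  ] [ lambda ] = [ b ]

Solving the linear system:
  x*      = (0.0192, 0.3269)
  lambda* = (0.8462)
  f(x*)   = 0.4423

x* = (0.0192, 0.3269), lambda* = (0.8462)


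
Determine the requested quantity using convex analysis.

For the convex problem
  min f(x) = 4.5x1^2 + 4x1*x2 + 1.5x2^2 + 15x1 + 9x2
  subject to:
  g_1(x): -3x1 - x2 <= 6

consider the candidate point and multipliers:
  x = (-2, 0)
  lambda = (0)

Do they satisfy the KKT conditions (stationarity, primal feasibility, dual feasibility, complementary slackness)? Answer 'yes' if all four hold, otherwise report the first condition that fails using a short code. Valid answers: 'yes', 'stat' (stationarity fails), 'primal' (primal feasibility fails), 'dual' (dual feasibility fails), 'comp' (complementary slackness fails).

Gradient of f: grad f(x) = Q x + c = (-3, 1)
Constraint values g_i(x) = a_i^T x - b_i:
  g_1((-2, 0)) = 0
Stationarity residual: grad f(x) + sum_i lambda_i a_i = (-3, 1)
  -> stationarity FAILS
Primal feasibility (all g_i <= 0): OK
Dual feasibility (all lambda_i >= 0): OK
Complementary slackness (lambda_i * g_i(x) = 0 for all i): OK

Verdict: the first failing condition is stationarity -> stat.

stat


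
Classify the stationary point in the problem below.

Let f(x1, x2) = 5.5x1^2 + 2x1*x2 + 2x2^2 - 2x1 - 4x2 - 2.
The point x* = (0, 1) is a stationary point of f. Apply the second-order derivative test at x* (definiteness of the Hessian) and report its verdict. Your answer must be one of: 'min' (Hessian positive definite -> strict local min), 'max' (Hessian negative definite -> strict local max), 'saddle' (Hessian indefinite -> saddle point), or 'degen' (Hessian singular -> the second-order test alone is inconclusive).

Compute the Hessian H = grad^2 f:
  H = [[11, 2], [2, 4]]
Verify stationarity: grad f(x*) = H x* + g = (0, 0).
Eigenvalues of H: 3.4689, 11.5311.
Both eigenvalues > 0, so H is positive definite -> x* is a strict local min.

min


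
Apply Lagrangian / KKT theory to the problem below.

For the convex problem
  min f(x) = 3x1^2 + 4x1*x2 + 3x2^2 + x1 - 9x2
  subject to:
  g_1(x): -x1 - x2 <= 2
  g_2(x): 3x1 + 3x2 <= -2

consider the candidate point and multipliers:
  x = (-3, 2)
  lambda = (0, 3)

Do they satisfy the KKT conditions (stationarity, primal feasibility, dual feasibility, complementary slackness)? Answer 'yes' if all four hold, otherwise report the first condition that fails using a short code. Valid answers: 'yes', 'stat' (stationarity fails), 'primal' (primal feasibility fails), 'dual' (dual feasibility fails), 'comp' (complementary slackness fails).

Gradient of f: grad f(x) = Q x + c = (-9, -9)
Constraint values g_i(x) = a_i^T x - b_i:
  g_1((-3, 2)) = -1
  g_2((-3, 2)) = -1
Stationarity residual: grad f(x) + sum_i lambda_i a_i = (0, 0)
  -> stationarity OK
Primal feasibility (all g_i <= 0): OK
Dual feasibility (all lambda_i >= 0): OK
Complementary slackness (lambda_i * g_i(x) = 0 for all i): FAILS

Verdict: the first failing condition is complementary_slackness -> comp.

comp


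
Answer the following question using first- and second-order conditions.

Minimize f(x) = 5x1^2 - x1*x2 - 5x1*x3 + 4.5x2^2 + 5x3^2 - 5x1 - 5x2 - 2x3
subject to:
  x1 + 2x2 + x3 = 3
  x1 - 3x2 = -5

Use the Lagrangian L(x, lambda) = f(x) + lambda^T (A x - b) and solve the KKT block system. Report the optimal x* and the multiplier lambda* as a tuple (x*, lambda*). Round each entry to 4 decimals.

Form the Lagrangian:
  L(x, lambda) = (1/2) x^T Q x + c^T x + lambda^T (A x - b)
Stationarity (grad_x L = 0): Q x + c + A^T lambda = 0.
Primal feasibility: A x = b.

This gives the KKT block system:
  [ Q   A^T ] [ x     ]   [-c ]
  [ A    0  ] [ lambda ] = [ b ]

Solving the linear system:
  x*      = (-0.1318, 1.6227, -0.1136)
  lambda* = (2.4767, 4.8966)
  f(x*)   = 4.9128

x* = (-0.1318, 1.6227, -0.1136), lambda* = (2.4767, 4.8966)


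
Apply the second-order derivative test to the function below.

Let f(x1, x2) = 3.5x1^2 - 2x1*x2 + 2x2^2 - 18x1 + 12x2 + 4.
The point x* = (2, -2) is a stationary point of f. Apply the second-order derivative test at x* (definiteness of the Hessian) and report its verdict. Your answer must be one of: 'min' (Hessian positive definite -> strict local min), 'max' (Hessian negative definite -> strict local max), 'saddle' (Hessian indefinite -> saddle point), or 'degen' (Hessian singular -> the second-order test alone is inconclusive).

Compute the Hessian H = grad^2 f:
  H = [[7, -2], [-2, 4]]
Verify stationarity: grad f(x*) = H x* + g = (0, 0).
Eigenvalues of H: 3, 8.
Both eigenvalues > 0, so H is positive definite -> x* is a strict local min.

min


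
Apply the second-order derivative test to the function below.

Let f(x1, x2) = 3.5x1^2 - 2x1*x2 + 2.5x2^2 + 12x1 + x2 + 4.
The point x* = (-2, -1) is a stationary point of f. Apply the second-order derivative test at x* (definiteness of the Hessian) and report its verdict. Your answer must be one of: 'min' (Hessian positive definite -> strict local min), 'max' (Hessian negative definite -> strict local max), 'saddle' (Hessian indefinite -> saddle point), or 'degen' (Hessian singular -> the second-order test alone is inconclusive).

Compute the Hessian H = grad^2 f:
  H = [[7, -2], [-2, 5]]
Verify stationarity: grad f(x*) = H x* + g = (0, 0).
Eigenvalues of H: 3.7639, 8.2361.
Both eigenvalues > 0, so H is positive definite -> x* is a strict local min.

min


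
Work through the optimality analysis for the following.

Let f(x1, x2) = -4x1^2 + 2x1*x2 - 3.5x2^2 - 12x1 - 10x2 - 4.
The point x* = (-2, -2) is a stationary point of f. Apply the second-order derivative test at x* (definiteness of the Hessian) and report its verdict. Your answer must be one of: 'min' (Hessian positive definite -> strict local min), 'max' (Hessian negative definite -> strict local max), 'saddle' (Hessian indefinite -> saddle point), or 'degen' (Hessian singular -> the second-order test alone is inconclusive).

Compute the Hessian H = grad^2 f:
  H = [[-8, 2], [2, -7]]
Verify stationarity: grad f(x*) = H x* + g = (0, 0).
Eigenvalues of H: -9.5616, -5.4384.
Both eigenvalues < 0, so H is negative definite -> x* is a strict local max.

max


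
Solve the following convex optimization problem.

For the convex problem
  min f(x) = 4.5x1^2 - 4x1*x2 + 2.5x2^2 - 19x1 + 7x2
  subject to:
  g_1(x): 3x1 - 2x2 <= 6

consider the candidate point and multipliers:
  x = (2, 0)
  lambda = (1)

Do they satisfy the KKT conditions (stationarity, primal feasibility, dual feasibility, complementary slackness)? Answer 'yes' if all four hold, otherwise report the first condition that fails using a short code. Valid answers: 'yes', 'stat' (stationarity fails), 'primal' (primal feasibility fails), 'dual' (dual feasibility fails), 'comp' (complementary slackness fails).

Gradient of f: grad f(x) = Q x + c = (-1, -1)
Constraint values g_i(x) = a_i^T x - b_i:
  g_1((2, 0)) = 0
Stationarity residual: grad f(x) + sum_i lambda_i a_i = (2, -3)
  -> stationarity FAILS
Primal feasibility (all g_i <= 0): OK
Dual feasibility (all lambda_i >= 0): OK
Complementary slackness (lambda_i * g_i(x) = 0 for all i): OK

Verdict: the first failing condition is stationarity -> stat.

stat


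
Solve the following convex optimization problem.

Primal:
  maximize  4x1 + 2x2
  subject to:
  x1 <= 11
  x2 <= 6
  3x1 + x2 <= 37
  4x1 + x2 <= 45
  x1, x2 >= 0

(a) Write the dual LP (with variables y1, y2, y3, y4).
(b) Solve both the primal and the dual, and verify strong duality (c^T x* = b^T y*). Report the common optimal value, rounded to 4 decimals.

The standard primal-dual pair for 'max c^T x s.t. A x <= b, x >= 0' is:
  Dual:  min b^T y  s.t.  A^T y >= c,  y >= 0.

So the dual LP is:
  minimize  11y1 + 6y2 + 37y3 + 45y4
  subject to:
    y1 + 3y3 + 4y4 >= 4
    y2 + y3 + y4 >= 2
    y1, y2, y3, y4 >= 0

Solving the primal: x* = (9.75, 6).
  primal value c^T x* = 51.
Solving the dual: y* = (0, 1, 0, 1).
  dual value b^T y* = 51.
Strong duality: c^T x* = b^T y*. Confirmed.

51


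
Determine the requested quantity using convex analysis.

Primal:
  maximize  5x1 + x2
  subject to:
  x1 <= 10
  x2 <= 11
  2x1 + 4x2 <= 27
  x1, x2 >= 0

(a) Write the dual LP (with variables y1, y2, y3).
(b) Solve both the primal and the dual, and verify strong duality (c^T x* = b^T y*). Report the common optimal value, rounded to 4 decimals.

The standard primal-dual pair for 'max c^T x s.t. A x <= b, x >= 0' is:
  Dual:  min b^T y  s.t.  A^T y >= c,  y >= 0.

So the dual LP is:
  minimize  10y1 + 11y2 + 27y3
  subject to:
    y1 + 2y3 >= 5
    y2 + 4y3 >= 1
    y1, y2, y3 >= 0

Solving the primal: x* = (10, 1.75).
  primal value c^T x* = 51.75.
Solving the dual: y* = (4.5, 0, 0.25).
  dual value b^T y* = 51.75.
Strong duality: c^T x* = b^T y*. Confirmed.

51.75


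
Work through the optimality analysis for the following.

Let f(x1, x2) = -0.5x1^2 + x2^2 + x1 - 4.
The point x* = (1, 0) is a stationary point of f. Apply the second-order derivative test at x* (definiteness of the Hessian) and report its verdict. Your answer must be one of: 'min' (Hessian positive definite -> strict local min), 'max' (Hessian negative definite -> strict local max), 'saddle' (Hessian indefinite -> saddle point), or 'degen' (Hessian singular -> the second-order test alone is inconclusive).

Compute the Hessian H = grad^2 f:
  H = [[-1, 0], [0, 2]]
Verify stationarity: grad f(x*) = H x* + g = (0, 0).
Eigenvalues of H: -1, 2.
Eigenvalues have mixed signs, so H is indefinite -> x* is a saddle point.

saddle


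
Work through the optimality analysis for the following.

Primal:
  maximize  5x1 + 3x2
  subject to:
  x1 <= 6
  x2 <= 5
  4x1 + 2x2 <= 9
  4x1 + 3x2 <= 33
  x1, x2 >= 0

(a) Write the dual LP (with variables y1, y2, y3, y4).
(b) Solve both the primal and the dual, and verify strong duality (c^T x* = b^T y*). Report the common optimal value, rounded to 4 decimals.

The standard primal-dual pair for 'max c^T x s.t. A x <= b, x >= 0' is:
  Dual:  min b^T y  s.t.  A^T y >= c,  y >= 0.

So the dual LP is:
  minimize  6y1 + 5y2 + 9y3 + 33y4
  subject to:
    y1 + 4y3 + 4y4 >= 5
    y2 + 2y3 + 3y4 >= 3
    y1, y2, y3, y4 >= 0

Solving the primal: x* = (0, 4.5).
  primal value c^T x* = 13.5.
Solving the dual: y* = (0, 0, 1.5, 0).
  dual value b^T y* = 13.5.
Strong duality: c^T x* = b^T y*. Confirmed.

13.5


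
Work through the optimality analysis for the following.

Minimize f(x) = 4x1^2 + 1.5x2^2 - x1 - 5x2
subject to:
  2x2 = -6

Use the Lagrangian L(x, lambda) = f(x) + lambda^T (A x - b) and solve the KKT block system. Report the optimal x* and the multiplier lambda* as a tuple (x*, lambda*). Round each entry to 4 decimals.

Form the Lagrangian:
  L(x, lambda) = (1/2) x^T Q x + c^T x + lambda^T (A x - b)
Stationarity (grad_x L = 0): Q x + c + A^T lambda = 0.
Primal feasibility: A x = b.

This gives the KKT block system:
  [ Q   A^T ] [ x     ]   [-c ]
  [ A    0  ] [ lambda ] = [ b ]

Solving the linear system:
  x*      = (0.125, -3)
  lambda* = (7)
  f(x*)   = 28.4375

x* = (0.125, -3), lambda* = (7)


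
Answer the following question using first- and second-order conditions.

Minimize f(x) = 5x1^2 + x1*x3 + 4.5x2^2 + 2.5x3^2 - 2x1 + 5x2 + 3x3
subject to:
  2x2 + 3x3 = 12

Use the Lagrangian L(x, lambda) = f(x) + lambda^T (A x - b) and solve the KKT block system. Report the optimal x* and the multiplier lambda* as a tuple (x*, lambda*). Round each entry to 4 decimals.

Form the Lagrangian:
  L(x, lambda) = (1/2) x^T Q x + c^T x + lambda^T (A x - b)
Stationarity (grad_x L = 0): Q x + c + A^T lambda = 0.
Primal feasibility: A x = b.

This gives the KKT block system:
  [ Q   A^T ] [ x     ]   [-c ]
  [ A    0  ] [ lambda ] = [ b ]

Solving the linear system:
  x*      = (-0.1392, 0.9125, 3.3917)
  lambda* = (-6.6064)
  f(x*)   = 47.1461

x* = (-0.1392, 0.9125, 3.3917), lambda* = (-6.6064)


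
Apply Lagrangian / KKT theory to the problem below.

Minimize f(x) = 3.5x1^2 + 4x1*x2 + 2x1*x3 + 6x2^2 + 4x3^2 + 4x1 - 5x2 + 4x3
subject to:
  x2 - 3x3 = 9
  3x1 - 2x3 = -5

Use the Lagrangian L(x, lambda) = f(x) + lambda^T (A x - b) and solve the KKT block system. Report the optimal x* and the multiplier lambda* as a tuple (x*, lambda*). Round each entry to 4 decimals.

Form the Lagrangian:
  L(x, lambda) = (1/2) x^T Q x + c^T x + lambda^T (A x - b)
Stationarity (grad_x L = 0): Q x + c + A^T lambda = 0.
Primal feasibility: A x = b.

This gives the KKT block system:
  [ Q   A^T ] [ x     ]   [-c ]
  [ A    0  ] [ lambda ] = [ b ]

Solving the linear system:
  x*      = (-3.1597, 2.2815, -2.2395)
  lambda* = (-9.7387, 4.4903)
  f(x*)   = 38.548

x* = (-3.1597, 2.2815, -2.2395), lambda* = (-9.7387, 4.4903)


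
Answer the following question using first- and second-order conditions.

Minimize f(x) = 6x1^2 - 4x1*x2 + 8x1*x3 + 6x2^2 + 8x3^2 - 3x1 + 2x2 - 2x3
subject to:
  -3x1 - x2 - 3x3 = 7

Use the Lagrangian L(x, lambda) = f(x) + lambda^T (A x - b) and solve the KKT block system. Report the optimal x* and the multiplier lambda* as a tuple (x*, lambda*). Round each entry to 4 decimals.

Form the Lagrangian:
  L(x, lambda) = (1/2) x^T Q x + c^T x + lambda^T (A x - b)
Stationarity (grad_x L = 0): Q x + c + A^T lambda = 0.
Primal feasibility: A x = b.

This gives the KKT block system:
  [ Q   A^T ] [ x     ]   [-c ]
  [ A    0  ] [ lambda ] = [ b ]

Solving the linear system:
  x*      = (-1.6114, -1.2527, -0.3043)
  lambda* = (-6.587)
  f(x*)   = 24.5231

x* = (-1.6114, -1.2527, -0.3043), lambda* = (-6.587)


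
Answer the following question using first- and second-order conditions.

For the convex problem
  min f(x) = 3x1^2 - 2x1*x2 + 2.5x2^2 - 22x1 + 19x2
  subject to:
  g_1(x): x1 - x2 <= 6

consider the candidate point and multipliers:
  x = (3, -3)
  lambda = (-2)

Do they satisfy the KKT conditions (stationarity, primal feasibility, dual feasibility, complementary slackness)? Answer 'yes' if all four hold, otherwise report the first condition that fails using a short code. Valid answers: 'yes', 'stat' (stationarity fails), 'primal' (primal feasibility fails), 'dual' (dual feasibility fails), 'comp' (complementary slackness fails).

Gradient of f: grad f(x) = Q x + c = (2, -2)
Constraint values g_i(x) = a_i^T x - b_i:
  g_1((3, -3)) = 0
Stationarity residual: grad f(x) + sum_i lambda_i a_i = (0, 0)
  -> stationarity OK
Primal feasibility (all g_i <= 0): OK
Dual feasibility (all lambda_i >= 0): FAILS
Complementary slackness (lambda_i * g_i(x) = 0 for all i): OK

Verdict: the first failing condition is dual_feasibility -> dual.

dual


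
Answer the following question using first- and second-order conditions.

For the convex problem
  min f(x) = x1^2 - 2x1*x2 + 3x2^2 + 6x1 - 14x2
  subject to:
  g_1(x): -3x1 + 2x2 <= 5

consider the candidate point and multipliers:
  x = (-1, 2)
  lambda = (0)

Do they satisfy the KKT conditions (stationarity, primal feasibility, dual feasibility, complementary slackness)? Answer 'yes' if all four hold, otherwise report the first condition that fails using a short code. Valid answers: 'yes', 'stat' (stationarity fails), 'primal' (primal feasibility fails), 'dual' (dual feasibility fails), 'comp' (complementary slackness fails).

Gradient of f: grad f(x) = Q x + c = (0, 0)
Constraint values g_i(x) = a_i^T x - b_i:
  g_1((-1, 2)) = 2
Stationarity residual: grad f(x) + sum_i lambda_i a_i = (0, 0)
  -> stationarity OK
Primal feasibility (all g_i <= 0): FAILS
Dual feasibility (all lambda_i >= 0): OK
Complementary slackness (lambda_i * g_i(x) = 0 for all i): OK

Verdict: the first failing condition is primal_feasibility -> primal.

primal


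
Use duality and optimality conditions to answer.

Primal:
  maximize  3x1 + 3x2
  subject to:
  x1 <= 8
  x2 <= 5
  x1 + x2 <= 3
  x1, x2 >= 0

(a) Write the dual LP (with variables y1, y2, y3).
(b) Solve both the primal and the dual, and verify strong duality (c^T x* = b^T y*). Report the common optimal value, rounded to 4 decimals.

The standard primal-dual pair for 'max c^T x s.t. A x <= b, x >= 0' is:
  Dual:  min b^T y  s.t.  A^T y >= c,  y >= 0.

So the dual LP is:
  minimize  8y1 + 5y2 + 3y3
  subject to:
    y1 + y3 >= 3
    y2 + y3 >= 3
    y1, y2, y3 >= 0

Solving the primal: x* = (3, 0).
  primal value c^T x* = 9.
Solving the dual: y* = (0, 0, 3).
  dual value b^T y* = 9.
Strong duality: c^T x* = b^T y*. Confirmed.

9
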